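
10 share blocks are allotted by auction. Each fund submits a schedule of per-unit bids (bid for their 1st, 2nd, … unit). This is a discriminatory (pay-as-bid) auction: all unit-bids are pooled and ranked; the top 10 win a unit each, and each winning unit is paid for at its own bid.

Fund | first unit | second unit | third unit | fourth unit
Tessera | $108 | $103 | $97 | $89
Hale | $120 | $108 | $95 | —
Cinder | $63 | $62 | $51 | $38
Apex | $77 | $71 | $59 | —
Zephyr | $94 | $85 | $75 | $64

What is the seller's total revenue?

Total revenue: $976

Pooled unit-bids ranked (top 10): 120 (Hale-1), 108 (Tessera-1), 108 (Hale-2), 103 (Tessera-2), 97 (Tessera-3), 95 (Hale-3), 94 (Zephyr-1), 89 (Tessera-4), 85 (Zephyr-2), 77 (Apex-1)
Next rejected bid: $75 (not a price — pay-as-bid).
Each winning unit pays its own bid.
Revenue = 120 + 108 + 108 + 103 + 97 + 95 + 94 + 89 + 85 + 77 = $976.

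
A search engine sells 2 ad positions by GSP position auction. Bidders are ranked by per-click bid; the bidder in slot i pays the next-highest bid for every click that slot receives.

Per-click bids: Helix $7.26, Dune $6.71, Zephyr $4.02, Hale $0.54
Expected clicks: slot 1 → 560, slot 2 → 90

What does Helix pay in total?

Ranked by bid: $7.26 (Helix) > $6.71 (Dune) > $4.02 (Zephyr) > …
Helix holds slot 1 → pays next bid $6.71 × 560 clicks = $3757.60.

Helix pays $3757.60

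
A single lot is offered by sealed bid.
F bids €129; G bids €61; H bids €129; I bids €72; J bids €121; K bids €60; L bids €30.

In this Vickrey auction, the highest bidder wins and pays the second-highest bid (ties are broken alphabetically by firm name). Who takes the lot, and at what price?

F pays €129

Vickrey auction: the highest bidder wins and pays the second-highest bid.
Bids in order: 129 (F) > 129 (H) > 121 (J) > 72 (I) > 61 (G) > 60 (K) > …
F and H tie at €129; tie-break gives it to F.
F wins with the highest bid; price is set by the runner-up at €129.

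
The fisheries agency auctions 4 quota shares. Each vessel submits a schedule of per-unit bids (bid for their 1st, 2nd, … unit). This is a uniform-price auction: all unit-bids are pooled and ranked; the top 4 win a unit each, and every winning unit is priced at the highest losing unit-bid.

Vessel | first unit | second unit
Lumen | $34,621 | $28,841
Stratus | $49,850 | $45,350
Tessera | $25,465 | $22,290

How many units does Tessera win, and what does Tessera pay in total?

Pooled unit-bids ranked (top 4): 49,850 (Stratus-1), 45,350 (Stratus-2), 34,621 (Lumen-1), 28,841 (Lumen-2)
First bid not allocated: $25,465.
Tessera wins 0 unit(s) at $25,465 each.

Tessera: 0 units, pays $0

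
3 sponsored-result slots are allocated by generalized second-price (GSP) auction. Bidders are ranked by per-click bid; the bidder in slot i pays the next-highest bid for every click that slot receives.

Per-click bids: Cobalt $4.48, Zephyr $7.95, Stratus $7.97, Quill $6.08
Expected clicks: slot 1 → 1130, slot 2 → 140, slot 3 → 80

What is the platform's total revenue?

Total revenue: $10193.10

Ranked by bid: $7.97 (Stratus) > $7.95 (Zephyr) > $6.08 (Quill) > $4.48 (Cobalt)
Slot 1: Stratus pays $7.95 × 1130 = $8983.50
Slot 2: Zephyr pays $6.08 × 140 = $851.20
Slot 3: Quill pays $4.48 × 80 = $358.40
Total = $10193.10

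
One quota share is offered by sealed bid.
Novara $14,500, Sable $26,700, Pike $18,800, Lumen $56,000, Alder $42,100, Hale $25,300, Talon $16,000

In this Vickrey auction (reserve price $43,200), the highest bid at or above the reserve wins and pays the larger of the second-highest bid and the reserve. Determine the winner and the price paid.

Bids in order: 56,000 (Lumen) > 42,100 (Alder) > 26,700 (Sable) > 25,300 (Hale) > 18,800 (Pike) > 16,000 (Talon) > …
Highest eligible bid: Lumen at $56,000.
Second-highest bid $42,100 is below the reserve $43,200, so the reserve binds → payment $43,200.

Lumen pays $43,200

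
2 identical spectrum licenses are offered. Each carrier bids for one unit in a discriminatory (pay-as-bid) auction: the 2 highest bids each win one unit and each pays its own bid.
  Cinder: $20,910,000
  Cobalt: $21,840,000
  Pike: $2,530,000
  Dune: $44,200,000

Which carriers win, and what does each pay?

Dune $44,200,000, Cobalt $21,840,000

Sorting: 44,200,000 (Dune), 21,840,000 (Cobalt), 20,910,000 (Cinder), 2,530,000 (Pike)
Top 2: Dune, Cobalt.
Each winner pays its own bid: Dune $44,200,000, Cobalt $21,840,000.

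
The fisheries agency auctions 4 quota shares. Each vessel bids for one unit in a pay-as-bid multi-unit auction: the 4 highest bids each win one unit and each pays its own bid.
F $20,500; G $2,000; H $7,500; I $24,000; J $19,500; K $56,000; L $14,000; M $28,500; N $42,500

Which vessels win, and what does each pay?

Bids ranked high→low: 56,000 (K), 42,500 (N), 28,500 (M), 24,000 (I), 20,500 (F), 19,500 (J), …
Top 4: K, N, M, I.
Each winner pays its own bid: K $56,000, N $42,500, M $28,500, I $24,000.

K $56,000, N $42,500, M $28,500, I $24,000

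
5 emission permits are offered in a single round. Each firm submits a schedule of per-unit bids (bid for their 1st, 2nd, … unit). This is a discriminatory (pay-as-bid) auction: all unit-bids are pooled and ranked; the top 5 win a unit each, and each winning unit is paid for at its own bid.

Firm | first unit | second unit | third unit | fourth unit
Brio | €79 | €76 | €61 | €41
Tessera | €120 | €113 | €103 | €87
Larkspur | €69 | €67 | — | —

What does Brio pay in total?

Merging the schedules and taking the best 5: 120 (Tessera-1), 113 (Tessera-2), 103 (Tessera-3), 87 (Tessera-4), 79 (Brio-1)
Next rejected bid: €76 (not a price — pay-as-bid).
Brio's winning unit-bids: 79 = €79.

Brio pays €79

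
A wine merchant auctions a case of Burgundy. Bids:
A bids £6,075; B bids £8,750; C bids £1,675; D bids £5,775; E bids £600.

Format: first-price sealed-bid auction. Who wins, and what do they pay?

Bids in order: 8,750 (B) > 6,075 (A) > 5,775 (D) > 1,675 (C) > 600 (E)
B is highest → pays own bid, £8,750.

B pays £8,750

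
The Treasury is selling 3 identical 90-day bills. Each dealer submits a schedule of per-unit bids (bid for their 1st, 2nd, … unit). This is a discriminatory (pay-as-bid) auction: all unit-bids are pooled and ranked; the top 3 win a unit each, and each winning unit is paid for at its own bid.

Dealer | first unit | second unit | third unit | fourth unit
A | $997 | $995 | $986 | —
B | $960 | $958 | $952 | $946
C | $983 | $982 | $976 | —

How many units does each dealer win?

A 3

All unit-bids, highest first — top 3: 997 (A-1), 995 (A-2), 986 (A-3)
Next rejected bid: $983 (not a price — pay-as-bid).
Allocation: A 3.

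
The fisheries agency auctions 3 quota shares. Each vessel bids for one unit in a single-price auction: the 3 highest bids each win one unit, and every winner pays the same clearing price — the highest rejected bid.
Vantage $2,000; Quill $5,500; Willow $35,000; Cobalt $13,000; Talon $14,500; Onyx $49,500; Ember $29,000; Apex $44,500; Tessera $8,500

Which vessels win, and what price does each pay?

Sorting: 49,500 (Onyx), 44,500 (Apex), 35,000 (Willow), 29,000 (Ember), 14,500 (Talon), …
The 3 highest are Onyx, Apex, Willow.
Highest unsuccessful bid: $29,000 → clearing price.

Onyx, Apex, Willow; each pays $29,000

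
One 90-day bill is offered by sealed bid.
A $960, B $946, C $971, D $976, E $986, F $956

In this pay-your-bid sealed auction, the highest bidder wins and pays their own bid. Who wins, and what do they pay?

Bids ranked: 986 (E) > 976 (D) > 971 (C) > 960 (A) > 956 (F) > 946 (B)
First-price: E pays what they bid, $986.

E pays $986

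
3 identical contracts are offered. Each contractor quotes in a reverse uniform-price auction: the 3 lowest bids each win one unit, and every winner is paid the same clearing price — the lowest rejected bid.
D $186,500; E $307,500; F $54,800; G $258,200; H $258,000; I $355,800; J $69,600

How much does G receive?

G is paid $0

Ordering the bids: 54,800 (F), 69,600 (J), 186,500 (D), 258,000 (H), 258,200 (G), …
The 3 lowest are F, J, D.
Lowest unsuccessful bid: $258,000 → clearing price.
G does not win → is paid $0.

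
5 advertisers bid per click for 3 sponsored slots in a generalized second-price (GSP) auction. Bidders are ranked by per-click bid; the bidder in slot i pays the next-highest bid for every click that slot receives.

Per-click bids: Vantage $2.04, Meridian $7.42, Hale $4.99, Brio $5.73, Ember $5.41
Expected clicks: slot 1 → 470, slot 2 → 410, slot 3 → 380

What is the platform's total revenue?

Total revenue: $6807.40

Sorting advertisers: $7.42 (Meridian) > $5.73 (Brio) > $5.41 (Ember) > $4.99 (Hale) > …
Slot 1: Meridian pays $5.73 × 470 = $2693.10
Slot 2: Brio pays $5.41 × 410 = $2218.10
Slot 3: Ember pays $4.99 × 380 = $1896.20
Total = $6807.40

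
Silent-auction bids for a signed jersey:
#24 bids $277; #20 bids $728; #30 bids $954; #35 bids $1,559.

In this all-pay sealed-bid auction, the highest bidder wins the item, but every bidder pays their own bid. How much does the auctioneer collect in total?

Total revenue: $3,518

Bids in order: 1,559 (#35) > 954 (#30) > 728 (#20) > 277 (#24)
#35 wins with the top bid; all bids are sunk regardless.
Every bidder forfeits their bid regardless of winning.
Revenue = 277 + 728 + 954 + 1,559 = $3,518.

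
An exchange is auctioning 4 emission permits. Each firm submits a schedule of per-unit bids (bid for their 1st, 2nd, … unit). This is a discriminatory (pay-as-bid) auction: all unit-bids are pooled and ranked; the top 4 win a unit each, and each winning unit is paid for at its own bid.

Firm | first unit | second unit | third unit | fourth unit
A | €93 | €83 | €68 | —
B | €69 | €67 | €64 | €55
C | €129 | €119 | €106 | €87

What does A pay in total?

A pays €93

All unit-bids, highest first — top 4: 129 (C-1), 119 (C-2), 106 (C-3), 93 (A-1)
Next rejected bid: €87 (not a price — pay-as-bid).
A's winning unit-bids: 93 = €93.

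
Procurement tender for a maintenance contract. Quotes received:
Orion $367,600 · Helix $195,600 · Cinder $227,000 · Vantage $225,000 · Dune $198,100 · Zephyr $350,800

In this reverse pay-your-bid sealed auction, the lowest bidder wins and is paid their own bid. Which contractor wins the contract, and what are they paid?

Rule: the lowest bidder wins and is paid their own bid.
Sorting bids: 195,600 (Helix) < 198,100 (Dune) < 225,000 (Vantage) < 227,000 (Cinder) < 350,800 (Zephyr) < 367,600 (Orion)
Helix has the lowest bid and is paid exactly that: $195,600.

Helix is paid $195,600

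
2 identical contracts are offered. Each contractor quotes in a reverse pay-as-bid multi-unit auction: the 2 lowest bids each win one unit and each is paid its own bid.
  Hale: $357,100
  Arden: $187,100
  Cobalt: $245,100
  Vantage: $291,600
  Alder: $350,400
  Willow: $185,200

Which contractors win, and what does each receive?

Willow $185,200, Arden $187,100

Bids ranked low→high: 185,200 (Willow), 187,100 (Arden), 245,100 (Cobalt), 291,600 (Vantage), …
The 2 lowest are Willow, Arden.
Each winner is paid its own bid: Willow $185,200, Arden $187,100.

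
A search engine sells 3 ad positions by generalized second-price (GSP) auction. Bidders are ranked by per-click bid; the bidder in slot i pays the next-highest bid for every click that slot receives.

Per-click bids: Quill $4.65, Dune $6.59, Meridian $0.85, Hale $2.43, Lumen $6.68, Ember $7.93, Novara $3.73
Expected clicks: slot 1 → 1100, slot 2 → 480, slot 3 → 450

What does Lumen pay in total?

Per-click bids in order: $7.93 (Ember) > $6.68 (Lumen) > $6.59 (Dune) > $4.65 (Quill) > …
Lumen holds slot 2 → pays next bid $6.59 × 480 clicks = $3163.20.

Lumen pays $3163.20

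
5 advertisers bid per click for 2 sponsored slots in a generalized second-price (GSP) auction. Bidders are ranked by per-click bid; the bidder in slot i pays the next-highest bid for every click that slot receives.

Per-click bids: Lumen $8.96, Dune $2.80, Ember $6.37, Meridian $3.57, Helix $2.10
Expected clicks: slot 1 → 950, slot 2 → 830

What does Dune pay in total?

Dune pays $0.00

Per-click bids in order: $8.96 (Lumen) > $6.37 (Ember) > $3.57 (Meridian) > …
Dune ranks below slot 2 → no slot, pays nothing.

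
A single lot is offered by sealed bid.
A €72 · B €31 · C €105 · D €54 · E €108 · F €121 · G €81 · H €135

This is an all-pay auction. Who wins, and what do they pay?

H pays €135

Bids ranked: 135 (H) > 121 (F) > 108 (E) > 105 (C) > 81 (G) > 72 (A) > …
H is highest and takes the item; every bidder forfeits their bid.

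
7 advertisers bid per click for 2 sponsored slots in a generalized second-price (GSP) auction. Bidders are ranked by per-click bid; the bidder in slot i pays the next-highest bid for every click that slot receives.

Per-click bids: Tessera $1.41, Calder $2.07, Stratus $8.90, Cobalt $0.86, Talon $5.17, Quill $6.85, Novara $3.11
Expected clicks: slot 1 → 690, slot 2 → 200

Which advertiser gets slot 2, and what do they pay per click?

Quill; $5.17 per click

Ranked by bid: $8.90 (Stratus) > $6.85 (Quill) > $5.17 (Talon) > …
Slot 2 goes to the second-ranked bidder, Quill, who pays the next bid down: $5.17/click.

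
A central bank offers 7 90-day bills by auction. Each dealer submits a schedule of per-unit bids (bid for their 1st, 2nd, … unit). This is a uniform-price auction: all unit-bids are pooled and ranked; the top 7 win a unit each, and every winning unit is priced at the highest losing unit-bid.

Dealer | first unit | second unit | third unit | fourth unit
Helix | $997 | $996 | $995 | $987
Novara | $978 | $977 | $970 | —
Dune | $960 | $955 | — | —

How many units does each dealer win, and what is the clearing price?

Merging the schedules and taking the best 7: 997 (Helix-1), 996 (Helix-2), 995 (Helix-3), 987 (Helix-4), 978 (Novara-1), 977 (Novara-2), 970 (Novara-3)
Highest rejected unit-bid = $960.
Allocation: Helix 4, Novara 3.

Helix 4, Novara 3; clearing price $960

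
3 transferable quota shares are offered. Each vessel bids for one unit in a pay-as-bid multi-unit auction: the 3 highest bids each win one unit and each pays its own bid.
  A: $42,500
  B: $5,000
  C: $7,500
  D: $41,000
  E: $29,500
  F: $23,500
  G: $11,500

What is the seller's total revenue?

Ordering the bids: 42,500 (A), 41,000 (D), 29,500 (E), 23,500 (F), 11,500 (G), …
The 3 highest are A, D, E.
Total revenue = 42,500 + 41,000 + 29,500 = $113,000.

Total revenue: $113,000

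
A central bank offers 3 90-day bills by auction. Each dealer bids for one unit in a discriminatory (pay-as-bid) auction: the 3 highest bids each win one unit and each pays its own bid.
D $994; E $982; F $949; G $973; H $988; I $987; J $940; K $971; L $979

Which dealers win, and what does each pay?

D $994, H $988, I $987

Sorting: 994 (D), 988 (H), 987 (I), 982 (E), 979 (L), …
Winners (3 units): D, H, I.
Each winner pays its own bid: D $994, H $988, I $987.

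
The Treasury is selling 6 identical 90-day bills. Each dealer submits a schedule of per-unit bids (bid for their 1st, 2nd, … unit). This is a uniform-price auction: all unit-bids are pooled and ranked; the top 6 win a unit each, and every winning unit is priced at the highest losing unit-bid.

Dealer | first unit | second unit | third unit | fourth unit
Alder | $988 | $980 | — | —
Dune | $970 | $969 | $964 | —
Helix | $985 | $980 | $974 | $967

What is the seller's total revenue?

Total revenue: $5,814

All unit-bids, highest first — top 6: 988 (Alder-1), 985 (Helix-1), 980 (Alder-2), 980 (Helix-2), 974 (Helix-3), 970 (Dune-1)
The (k+1)-th unit-bid is $969.
Allocation: Alder 2, Dune 1, Helix 3. Every unit priced at $969.
Revenue = 6 × 969 = $5,814.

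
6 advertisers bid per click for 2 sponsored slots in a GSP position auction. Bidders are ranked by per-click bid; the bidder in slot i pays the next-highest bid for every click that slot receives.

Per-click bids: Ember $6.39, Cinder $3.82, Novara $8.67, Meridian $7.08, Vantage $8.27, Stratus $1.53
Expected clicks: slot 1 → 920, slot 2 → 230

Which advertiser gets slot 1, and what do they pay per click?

Novara; $8.27 per click

Ranked by bid: $8.67 (Novara) > $8.27 (Vantage) > $7.08 (Meridian) > …
Slot 1 goes to the first-ranked bidder, Novara, who pays the next bid down: $8.27/click.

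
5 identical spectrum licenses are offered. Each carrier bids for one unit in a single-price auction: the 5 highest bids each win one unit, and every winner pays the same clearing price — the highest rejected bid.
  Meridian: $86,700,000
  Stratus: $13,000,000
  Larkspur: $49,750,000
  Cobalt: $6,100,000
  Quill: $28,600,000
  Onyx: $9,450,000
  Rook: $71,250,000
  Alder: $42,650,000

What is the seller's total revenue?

Bids ranked high→low: 86,700,000 (Meridian), 71,250,000 (Rook), 49,750,000 (Larkspur), 42,650,000 (Alder), 28,600,000 (Quill), 13,000,000 (Stratus), 9,450,000 (Onyx), …
Winners (5 units): Meridian, Rook, Larkspur, Alder, Quill.
Clearing price = highest rejected bid = $13,000,000.
Total revenue = 5 × $13,000,000 = $65,000,000.

Total revenue: $65,000,000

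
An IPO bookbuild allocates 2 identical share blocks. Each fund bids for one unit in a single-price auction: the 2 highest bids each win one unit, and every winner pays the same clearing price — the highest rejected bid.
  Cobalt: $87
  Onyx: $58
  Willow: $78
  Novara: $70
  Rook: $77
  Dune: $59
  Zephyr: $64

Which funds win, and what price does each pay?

Cobalt, Willow; each pays $77

Sorting: 87 (Cobalt), 78 (Willow), 77 (Rook), 70 (Novara), …
Winners (2 units): Cobalt, Willow.
First losing bid is Rook's $77, which sets the uniform price.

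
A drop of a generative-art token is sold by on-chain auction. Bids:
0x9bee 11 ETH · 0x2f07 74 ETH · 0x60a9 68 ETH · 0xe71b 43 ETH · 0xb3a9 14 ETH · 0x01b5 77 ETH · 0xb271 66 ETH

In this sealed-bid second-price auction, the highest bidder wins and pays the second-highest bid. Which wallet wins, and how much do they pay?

Sorting bids: 77 (0x01b5) > 74 (0x2f07) > 68 (0x60a9) > 66 (0xb271) > 43 (0xe71b) > 14 (0xb3a9) > …
Second-price: 0x01b5 pays 0x2f07's bid of 74 ETH.

0x01b5 pays 74 ETH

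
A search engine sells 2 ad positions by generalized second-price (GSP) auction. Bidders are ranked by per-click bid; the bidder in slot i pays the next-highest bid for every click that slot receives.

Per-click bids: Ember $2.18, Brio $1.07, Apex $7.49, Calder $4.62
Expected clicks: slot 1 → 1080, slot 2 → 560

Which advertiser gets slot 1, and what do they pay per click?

Ranked by bid: $7.49 (Apex) > $4.62 (Calder) > $2.18 (Ember) > …
Slot 1 goes to the first-ranked bidder, Apex, who pays the next bid down: $4.62/click.

Apex; $4.62 per click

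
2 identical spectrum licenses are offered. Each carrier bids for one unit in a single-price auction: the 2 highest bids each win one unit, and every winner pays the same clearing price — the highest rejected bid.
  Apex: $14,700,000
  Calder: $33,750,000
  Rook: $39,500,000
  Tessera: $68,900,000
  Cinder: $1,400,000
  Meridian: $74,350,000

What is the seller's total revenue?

Total revenue: $79,000,000

Bids ranked high→low: 74,350,000 (Meridian), 68,900,000 (Tessera), 39,500,000 (Rook), 33,750,000 (Calder), …
Top 2: Meridian, Tessera.
Highest unsuccessful bid: $39,500,000 → clearing price.
Total revenue = 2 × $39,500,000 = $79,000,000.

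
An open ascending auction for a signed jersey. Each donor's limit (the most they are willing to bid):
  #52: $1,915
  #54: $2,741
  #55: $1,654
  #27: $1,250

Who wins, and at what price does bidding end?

Limits in order: 2,741 (#54) > 1,915 (#52) > 1,654 (#55) > 1,250 (#27)
#52 is the last rival to drop out, at $1,915; #54 remains and wins at that price.

#54 wins at $1,915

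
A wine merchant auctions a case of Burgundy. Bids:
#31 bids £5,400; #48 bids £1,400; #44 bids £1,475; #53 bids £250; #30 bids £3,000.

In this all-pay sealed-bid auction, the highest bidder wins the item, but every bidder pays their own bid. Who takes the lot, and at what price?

Rule: the highest bidder wins the item, but every bidder pays their own bid.
Bids in order: 5,400 (#31) > 3,000 (#30) > 1,475 (#44) > 1,400 (#48) > 250 (#53)
#31 wins with the top bid; all bids are sunk regardless.

#31 pays £5,400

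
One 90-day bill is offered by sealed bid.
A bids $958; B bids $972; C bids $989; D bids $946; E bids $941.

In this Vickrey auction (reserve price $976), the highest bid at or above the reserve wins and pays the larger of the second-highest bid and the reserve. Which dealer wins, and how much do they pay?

Rule: the highest bid at or above the reserve wins and pays the larger of the second-highest bid and the reserve.
Sorting bids: 989 (C) > 972 (B) > 958 (A) > 946 (D) > 941 (E)
Highest eligible bid: C at $989.
Second-highest bid $972 is below the reserve $976, so the reserve binds → payment $976.

C pays $976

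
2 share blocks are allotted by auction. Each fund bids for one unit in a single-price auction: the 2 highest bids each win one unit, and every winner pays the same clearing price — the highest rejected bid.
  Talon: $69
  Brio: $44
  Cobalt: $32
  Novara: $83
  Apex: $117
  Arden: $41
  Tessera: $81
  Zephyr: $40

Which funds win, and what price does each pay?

Apex, Novara; each pays $81

Ordering the bids: 117 (Apex), 83 (Novara), 81 (Tessera), 69 (Talon), …
The 2 highest are Apex, Novara.
Clearing price = highest rejected bid = $81.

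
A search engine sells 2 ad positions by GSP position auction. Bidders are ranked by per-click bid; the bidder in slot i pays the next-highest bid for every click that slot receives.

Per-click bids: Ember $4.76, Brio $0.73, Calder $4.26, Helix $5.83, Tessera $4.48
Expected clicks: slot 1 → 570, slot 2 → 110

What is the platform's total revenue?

Total revenue: $3206.00

Per-click bids in order: $5.83 (Helix) > $4.76 (Ember) > $4.48 (Tessera) > …
Slot 1: Helix pays $4.76 × 570 = $2713.20
Slot 2: Ember pays $4.48 × 110 = $492.80
Total = $3206.00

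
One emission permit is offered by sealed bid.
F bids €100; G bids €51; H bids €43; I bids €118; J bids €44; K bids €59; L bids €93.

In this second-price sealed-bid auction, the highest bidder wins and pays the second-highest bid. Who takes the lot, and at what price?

I pays €100

Bids ranked: 118 (I) > 100 (F) > 93 (L) > 59 (K) > 51 (G) > 44 (J) > …
I wins with the highest bid; price is set by the runner-up at €100.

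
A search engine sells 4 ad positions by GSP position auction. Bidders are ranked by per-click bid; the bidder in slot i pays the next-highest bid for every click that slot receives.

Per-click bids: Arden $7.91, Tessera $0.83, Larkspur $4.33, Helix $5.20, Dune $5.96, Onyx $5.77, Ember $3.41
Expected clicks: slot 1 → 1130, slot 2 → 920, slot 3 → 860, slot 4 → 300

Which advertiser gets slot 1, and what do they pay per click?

Arden; $5.96 per click

Ranked by bid: $7.91 (Arden) > $5.96 (Dune) > $5.77 (Onyx) > $5.20 (Helix) > $4.33 (Larkspur) > …
Slot 1 goes to the first-ranked bidder, Arden, who pays the next bid down: $5.96/click.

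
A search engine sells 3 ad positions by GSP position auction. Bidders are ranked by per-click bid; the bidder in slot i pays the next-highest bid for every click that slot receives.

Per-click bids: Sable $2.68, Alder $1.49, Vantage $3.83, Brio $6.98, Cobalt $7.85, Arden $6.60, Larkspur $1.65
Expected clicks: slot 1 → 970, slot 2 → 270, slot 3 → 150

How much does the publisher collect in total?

Ranked by bid: $7.85 (Cobalt) > $6.98 (Brio) > $6.60 (Arden) > $3.83 (Vantage) > …
Slot 1: Cobalt pays $6.98 × 970 = $6770.60
Slot 2: Brio pays $6.60 × 270 = $1782.00
Slot 3: Arden pays $3.83 × 150 = $574.50
Total = $9127.10

Total revenue: $9127.10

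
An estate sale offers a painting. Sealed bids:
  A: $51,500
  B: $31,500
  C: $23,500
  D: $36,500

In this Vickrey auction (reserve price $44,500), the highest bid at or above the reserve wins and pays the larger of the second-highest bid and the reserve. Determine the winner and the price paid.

Bids ranked: 51,500 (A) > 36,500 (D) > 31,500 (B) > 23,500 (C)
A has the top bid at or above the reserve ($51,500).
Second-highest bid $36,500 is below the reserve $44,500, so the reserve binds → payment $44,500.

A pays $44,500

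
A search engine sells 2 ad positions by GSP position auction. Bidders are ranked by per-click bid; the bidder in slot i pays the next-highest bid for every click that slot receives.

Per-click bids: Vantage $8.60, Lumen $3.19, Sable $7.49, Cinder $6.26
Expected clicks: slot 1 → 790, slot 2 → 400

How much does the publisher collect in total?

Total revenue: $8421.10

Per-click bids in order: $8.60 (Vantage) > $7.49 (Sable) > $6.26 (Cinder) > …
Slot 1: Vantage pays $7.49 × 790 = $5917.10
Slot 2: Sable pays $6.26 × 400 = $2504.00
Total = $8421.10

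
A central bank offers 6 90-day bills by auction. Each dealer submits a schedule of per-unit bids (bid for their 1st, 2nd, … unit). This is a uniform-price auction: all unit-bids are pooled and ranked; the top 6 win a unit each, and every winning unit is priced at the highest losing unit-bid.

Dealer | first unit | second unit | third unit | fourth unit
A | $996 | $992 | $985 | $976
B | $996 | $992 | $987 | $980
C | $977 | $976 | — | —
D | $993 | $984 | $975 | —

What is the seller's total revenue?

All unit-bids, highest first — top 6: 996 (A-1), 996 (B-1), 993 (D-1), 992 (A-2), 992 (B-2), 987 (B-3)
Highest rejected unit-bid = $985.
Allocation: A 2, B 3, D 1. Every unit priced at $985.
Revenue = 6 × 985 = $5,910.

Total revenue: $5,910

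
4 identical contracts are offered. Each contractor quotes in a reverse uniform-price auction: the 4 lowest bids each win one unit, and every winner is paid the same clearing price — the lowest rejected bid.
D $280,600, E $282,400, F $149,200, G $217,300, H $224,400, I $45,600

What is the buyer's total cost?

Total cost: $1,122,400

Bids ranked low→high: 45,600 (I), 149,200 (F), 217,300 (G), 224,400 (H), 280,600 (D), 282,400 (E)
Lowest 4: I, F, G, H.
First losing bid is D's $280,600, which sets the uniform price.
Total cost = 4 × $280,600 = $1,122,400.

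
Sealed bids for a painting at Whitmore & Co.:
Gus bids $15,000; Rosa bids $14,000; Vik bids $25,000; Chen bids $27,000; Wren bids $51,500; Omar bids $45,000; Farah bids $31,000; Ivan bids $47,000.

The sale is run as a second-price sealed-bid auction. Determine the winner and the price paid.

Wren pays $47,000

Rule: the highest bidder wins and pays the second-highest bid.
Sorting bids: 51,500 (Wren) > 47,000 (Ivan) > 45,000 (Omar) > 31,000 (Farah) > 27,000 (Chen) > 25,000 (Vik) > …
Wren is highest; pays the second-highest bid, $47,000.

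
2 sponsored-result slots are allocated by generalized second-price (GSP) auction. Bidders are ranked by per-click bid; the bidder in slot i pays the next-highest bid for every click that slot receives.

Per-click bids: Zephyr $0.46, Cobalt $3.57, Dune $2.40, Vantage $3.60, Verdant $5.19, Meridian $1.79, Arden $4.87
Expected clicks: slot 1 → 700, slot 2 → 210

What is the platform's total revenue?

Total revenue: $4165.00

Ranked by bid: $5.19 (Verdant) > $4.87 (Arden) > $3.60 (Vantage) > …
Slot 1: Verdant pays $4.87 × 700 = $3409.00
Slot 2: Arden pays $3.60 × 210 = $756.00
Total = $4165.00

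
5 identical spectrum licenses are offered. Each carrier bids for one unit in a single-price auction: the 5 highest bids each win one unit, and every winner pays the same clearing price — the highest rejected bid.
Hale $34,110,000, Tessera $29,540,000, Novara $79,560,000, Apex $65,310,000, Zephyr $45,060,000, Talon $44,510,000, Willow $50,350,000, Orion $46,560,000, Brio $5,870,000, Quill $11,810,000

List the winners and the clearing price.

Sorting: 79,560,000 (Novara), 65,310,000 (Apex), 50,350,000 (Willow), 46,560,000 (Orion), 45,060,000 (Zephyr), 44,510,000 (Talon), 34,110,000 (Hale), …
Winners (5 units): Novara, Apex, Willow, Orion, Zephyr.
Clearing price = highest rejected bid = $44,510,000.

Novara, Apex, Willow, Orion, Zephyr; each pays $44,510,000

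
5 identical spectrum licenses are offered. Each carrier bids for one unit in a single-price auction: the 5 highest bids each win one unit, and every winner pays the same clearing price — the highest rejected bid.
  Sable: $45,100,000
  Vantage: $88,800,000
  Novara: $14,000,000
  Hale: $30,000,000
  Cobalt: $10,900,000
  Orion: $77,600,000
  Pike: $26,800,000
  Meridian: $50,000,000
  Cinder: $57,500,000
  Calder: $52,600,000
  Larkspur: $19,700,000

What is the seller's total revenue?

Total revenue: $225,500,000

Sorting: 88,800,000 (Vantage), 77,600,000 (Orion), 57,500,000 (Cinder), 52,600,000 (Calder), 50,000,000 (Meridian), 45,100,000 (Sable), 30,000,000 (Hale), …
Winners (5 units): Vantage, Orion, Cinder, Calder, Meridian.
First losing bid is Sable's $45,100,000, which sets the uniform price.
Total revenue = 5 × $45,100,000 = $225,500,000.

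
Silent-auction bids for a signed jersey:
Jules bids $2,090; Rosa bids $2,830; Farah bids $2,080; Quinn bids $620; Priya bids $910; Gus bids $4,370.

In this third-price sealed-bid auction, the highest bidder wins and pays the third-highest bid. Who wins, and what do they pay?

Bids ranked: 4,370 (Gus) > 2,830 (Rosa) > 2,090 (Jules) > 2,080 (Farah) > 910 (Priya) > 620 (Quinn)
Gus wins; payment is bid #3 in the ranking = $2,090.

Gus pays $2,090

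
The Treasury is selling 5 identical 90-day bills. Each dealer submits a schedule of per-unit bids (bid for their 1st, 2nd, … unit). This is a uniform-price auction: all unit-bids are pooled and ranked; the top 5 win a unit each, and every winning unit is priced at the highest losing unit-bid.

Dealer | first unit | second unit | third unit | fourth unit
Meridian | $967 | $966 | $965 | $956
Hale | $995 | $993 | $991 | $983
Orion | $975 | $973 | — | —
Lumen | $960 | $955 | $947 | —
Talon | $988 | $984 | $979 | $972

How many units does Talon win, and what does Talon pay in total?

Talon: 2 units, pays $1,966

All unit-bids, highest first — top 5: 995 (Hale-1), 993 (Hale-2), 991 (Hale-3), 988 (Talon-1), 984 (Talon-2)
First bid not allocated: $983.
Talon wins 2 unit(s) at $983 each.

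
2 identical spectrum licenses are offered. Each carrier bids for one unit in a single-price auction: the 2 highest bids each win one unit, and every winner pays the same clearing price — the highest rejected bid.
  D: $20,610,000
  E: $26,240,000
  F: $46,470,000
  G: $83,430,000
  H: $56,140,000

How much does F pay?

F pays $0

Sorting: 83,430,000 (G), 56,140,000 (H), 46,470,000 (F), 26,240,000 (E), …
Top 2: G, H.
First losing bid is F's $46,470,000, which sets the uniform price.
F does not win → pays $0.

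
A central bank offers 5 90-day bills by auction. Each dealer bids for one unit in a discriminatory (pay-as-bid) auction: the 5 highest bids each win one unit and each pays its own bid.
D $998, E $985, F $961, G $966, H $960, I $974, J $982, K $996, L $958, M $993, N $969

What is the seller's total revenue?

Ordering the bids: 998 (D), 996 (K), 993 (M), 985 (E), 982 (J), 974 (I), 969 (N), …
Winners (5 units): D, K, M, E, J.
Total revenue = 998 + 996 + 993 + 985 + 982 = $4,954.

Total revenue: $4,954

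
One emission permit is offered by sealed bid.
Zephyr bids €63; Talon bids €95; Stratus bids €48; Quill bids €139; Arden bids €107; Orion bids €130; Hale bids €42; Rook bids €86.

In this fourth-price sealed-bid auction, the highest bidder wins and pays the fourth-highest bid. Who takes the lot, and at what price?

Fourth-price sealed-bid auction: the highest bidder wins and pays the fourth-highest bid.
Bids ranked: 139 (Quill) > 130 (Orion) > 107 (Arden) > 95 (Talon) > 86 (Rook) > 63 (Zephyr) > …
Quill wins; payment is bid #4 in the ranking = €95.

Quill pays €95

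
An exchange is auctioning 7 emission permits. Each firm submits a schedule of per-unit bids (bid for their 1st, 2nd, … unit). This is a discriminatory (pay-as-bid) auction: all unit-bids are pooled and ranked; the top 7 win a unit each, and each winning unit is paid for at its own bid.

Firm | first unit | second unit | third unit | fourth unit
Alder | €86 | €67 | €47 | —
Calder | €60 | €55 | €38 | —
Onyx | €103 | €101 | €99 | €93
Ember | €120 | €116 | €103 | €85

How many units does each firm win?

All unit-bids, highest first — top 7: 120 (Ember-1), 116 (Ember-2), 103 (Onyx-1), 103 (Ember-3), 101 (Onyx-2), 99 (Onyx-3), 93 (Onyx-4)
Next rejected bid: €86 (not a price — pay-as-bid).
Allocation: Ember 3, Onyx 4.

Ember 3, Onyx 4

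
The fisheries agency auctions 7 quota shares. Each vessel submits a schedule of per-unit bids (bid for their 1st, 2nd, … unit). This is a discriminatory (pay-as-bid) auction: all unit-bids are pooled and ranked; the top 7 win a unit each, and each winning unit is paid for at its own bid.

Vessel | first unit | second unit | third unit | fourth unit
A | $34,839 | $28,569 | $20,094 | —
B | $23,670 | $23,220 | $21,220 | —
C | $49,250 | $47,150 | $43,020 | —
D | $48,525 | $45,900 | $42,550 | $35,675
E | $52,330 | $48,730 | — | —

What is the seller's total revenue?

Total revenue: $334,905

Merging the schedules and taking the best 7: 52,330 (E-1), 49,250 (C-1), 48,730 (E-2), 48,525 (D-1), 47,150 (C-2), 45,900 (D-2), 43,020 (C-3)
Next rejected bid: $42,550 (not a price — pay-as-bid).
Each winning unit pays its own bid.
Revenue = 52,330 + 49,250 + 48,730 + 48,525 + 47,150 + 45,900 + 43,020 = $334,905.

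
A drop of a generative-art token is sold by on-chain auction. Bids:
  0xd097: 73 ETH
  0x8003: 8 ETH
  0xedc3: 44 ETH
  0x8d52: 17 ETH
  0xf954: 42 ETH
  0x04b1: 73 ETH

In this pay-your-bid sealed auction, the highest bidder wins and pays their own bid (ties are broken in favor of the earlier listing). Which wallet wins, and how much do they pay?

Pay-your-bid sealed auction: the highest bidder wins and pays their own bid.
Bids in order: 73 (0xd097) > 73 (0x04b1) > 44 (0xedc3) > 42 (0xf954) > 17 (0x8d52) > 8 (0x8003)
Tie at 73 ETH → 0xd097 wins by tie-break.
First-price: 0xd097 pays what they bid, 73 ETH.

0xd097 pays 73 ETH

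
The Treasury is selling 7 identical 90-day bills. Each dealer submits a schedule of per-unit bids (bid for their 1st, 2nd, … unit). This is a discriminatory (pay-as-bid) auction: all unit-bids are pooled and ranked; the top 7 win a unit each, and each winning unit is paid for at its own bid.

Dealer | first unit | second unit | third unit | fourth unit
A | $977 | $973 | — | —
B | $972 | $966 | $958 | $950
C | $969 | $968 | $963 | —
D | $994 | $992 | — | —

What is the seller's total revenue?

Total revenue: $6,845

Merging the schedules and taking the best 7: 994 (D-1), 992 (D-2), 977 (A-1), 973 (A-2), 972 (B-1), 969 (C-1), 968 (C-2)
Next rejected bid: $966 (not a price — pay-as-bid).
Each winning unit pays its own bid.
Revenue = 994 + 992 + 977 + 973 + 972 + 969 + 968 = $6,845.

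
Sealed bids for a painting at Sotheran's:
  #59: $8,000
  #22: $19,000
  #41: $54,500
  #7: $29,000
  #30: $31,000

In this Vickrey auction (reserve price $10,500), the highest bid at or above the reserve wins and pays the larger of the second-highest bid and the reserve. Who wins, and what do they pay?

#41 pays $31,000

Bids in order: 54,500 (#41) > 31,000 (#30) > 29,000 (#7) > 19,000 (#22) > 8,000 (#59)
Highest eligible bid: #41 at $54,500.
max(second-highest $31,000, reserve $10,500) = $31,000; the reserve does not bind.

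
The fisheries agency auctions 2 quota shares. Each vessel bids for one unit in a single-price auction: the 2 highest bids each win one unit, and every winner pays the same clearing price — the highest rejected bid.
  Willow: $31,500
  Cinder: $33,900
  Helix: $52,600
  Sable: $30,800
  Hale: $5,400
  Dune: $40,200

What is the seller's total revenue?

Total revenue: $67,800

Bids ranked high→low: 52,600 (Helix), 40,200 (Dune), 33,900 (Cinder), 31,500 (Willow), …
The 2 highest are Helix, Dune.
First losing bid is Cinder's $33,900, which sets the uniform price.
Total revenue = 2 × $33,900 = $67,800.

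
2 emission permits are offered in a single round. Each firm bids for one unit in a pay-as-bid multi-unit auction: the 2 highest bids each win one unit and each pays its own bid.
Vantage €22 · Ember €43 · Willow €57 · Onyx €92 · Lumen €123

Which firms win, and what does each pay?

Bids ranked high→low: 123 (Lumen), 92 (Onyx), 57 (Willow), 43 (Ember), …
Top 2: Lumen, Onyx.
Each winner pays its own bid: Lumen €123, Onyx €92.

Lumen €123, Onyx €92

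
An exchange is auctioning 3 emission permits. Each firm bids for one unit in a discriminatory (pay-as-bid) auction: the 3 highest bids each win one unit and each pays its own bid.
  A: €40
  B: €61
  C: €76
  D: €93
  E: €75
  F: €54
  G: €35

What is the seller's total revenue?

Total revenue: €244

Sorting: 93 (D), 76 (C), 75 (E), 61 (B), 54 (F), …
Winners (3 units): D, C, E.
Total revenue = 93 + 76 + 75 = €244.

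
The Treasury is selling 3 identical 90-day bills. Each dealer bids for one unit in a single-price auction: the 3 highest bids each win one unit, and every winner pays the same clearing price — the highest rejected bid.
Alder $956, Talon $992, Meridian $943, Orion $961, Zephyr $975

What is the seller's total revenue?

Total revenue: $2,868

Sorting: 992 (Talon), 975 (Zephyr), 961 (Orion), 956 (Alder), 943 (Meridian)
The 3 highest are Talon, Zephyr, Orion.
First losing bid is Alder's $956, which sets the uniform price.
Total revenue = 3 × $956 = $2,868.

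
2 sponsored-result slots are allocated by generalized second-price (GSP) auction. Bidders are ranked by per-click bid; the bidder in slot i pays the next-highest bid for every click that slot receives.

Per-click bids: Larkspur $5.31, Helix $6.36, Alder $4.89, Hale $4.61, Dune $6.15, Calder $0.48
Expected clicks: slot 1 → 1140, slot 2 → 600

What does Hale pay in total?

Hale pays $0.00

Ranked by bid: $6.36 (Helix) > $6.15 (Dune) > $5.31 (Larkspur) > …
Hale ranks below slot 2 → no slot, pays nothing.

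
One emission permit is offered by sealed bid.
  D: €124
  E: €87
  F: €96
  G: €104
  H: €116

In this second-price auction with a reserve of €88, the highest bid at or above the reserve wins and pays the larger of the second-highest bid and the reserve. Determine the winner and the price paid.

D pays €116

Bids in order: 124 (D) > 116 (H) > 104 (G) > 96 (F) > 87 (E)
Highest eligible bid: D at €124.
Second-highest bid €116 exceeds the reserve €88 → payment €116.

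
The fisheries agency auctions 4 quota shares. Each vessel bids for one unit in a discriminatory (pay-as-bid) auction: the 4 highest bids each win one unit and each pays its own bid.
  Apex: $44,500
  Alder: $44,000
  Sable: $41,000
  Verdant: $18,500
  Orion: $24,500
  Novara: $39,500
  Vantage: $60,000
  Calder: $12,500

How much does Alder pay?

Alder pays $44,000

Ordering the bids: 60,000 (Vantage), 44,500 (Apex), 44,000 (Alder), 41,000 (Sable), 39,500 (Novara), 24,500 (Orion), …
The 4 highest are Vantage, Apex, Alder, Sable.
Alder wins → own bid $44,000.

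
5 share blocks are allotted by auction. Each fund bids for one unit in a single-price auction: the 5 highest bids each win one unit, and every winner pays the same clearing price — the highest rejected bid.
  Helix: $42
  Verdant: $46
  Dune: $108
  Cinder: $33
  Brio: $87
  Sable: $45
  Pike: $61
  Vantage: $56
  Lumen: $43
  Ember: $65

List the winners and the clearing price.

Dune, Brio, Ember, Pike, Vantage; each pays $46

Bids ranked high→low: 108 (Dune), 87 (Brio), 65 (Ember), 61 (Pike), 56 (Vantage), 46 (Verdant), 45 (Sable), …
The 5 highest are Dune, Brio, Ember, Pike, Vantage.
Highest unsuccessful bid: $46 → clearing price.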